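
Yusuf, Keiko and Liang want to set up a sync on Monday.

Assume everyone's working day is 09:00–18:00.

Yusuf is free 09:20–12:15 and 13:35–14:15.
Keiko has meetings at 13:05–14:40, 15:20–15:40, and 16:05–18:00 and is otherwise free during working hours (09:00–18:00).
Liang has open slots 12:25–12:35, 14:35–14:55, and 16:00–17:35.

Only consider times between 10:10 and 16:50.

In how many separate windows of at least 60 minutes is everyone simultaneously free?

0

Keiko free within 09:00–18:00: 09:00–13:05, 14:40–15:20, 15:40–16:05.
Yusuf ∩ Keiko: 09:20–12:15.
Yusuf ∩ Keiko ∩ Liang: (none).
Restricted to 10:10–16:50: (none).
Windows ≥ 60 min: (none).
That's 0 windows.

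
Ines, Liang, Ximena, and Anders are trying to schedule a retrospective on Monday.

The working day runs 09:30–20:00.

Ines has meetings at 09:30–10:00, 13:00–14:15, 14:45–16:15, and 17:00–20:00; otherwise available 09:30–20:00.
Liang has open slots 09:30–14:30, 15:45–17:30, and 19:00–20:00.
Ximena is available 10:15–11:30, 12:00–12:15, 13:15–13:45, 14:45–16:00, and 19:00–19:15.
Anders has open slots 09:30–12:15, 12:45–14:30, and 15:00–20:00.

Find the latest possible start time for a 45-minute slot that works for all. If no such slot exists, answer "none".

Ines free within 09:30–20:00: 10:00–13:00, 14:15–14:45, 16:15–17:00.
Ines ∩ Liang: 10:00–13:00, 14:15–14:30, 16:15–17:00.
Ines ∩ Liang ∩ Ximena: 10:15–11:30, 12:00–12:15.
Ines ∩ Liang ∩ Ximena ∩ Anders: 10:15–11:30, 12:00–12:15.
Windows ≥ 45 min: 10:15–11:30.
Latest start in the last window 10:15–11:30 is 11:30 − 45 min = 10:45.

10:45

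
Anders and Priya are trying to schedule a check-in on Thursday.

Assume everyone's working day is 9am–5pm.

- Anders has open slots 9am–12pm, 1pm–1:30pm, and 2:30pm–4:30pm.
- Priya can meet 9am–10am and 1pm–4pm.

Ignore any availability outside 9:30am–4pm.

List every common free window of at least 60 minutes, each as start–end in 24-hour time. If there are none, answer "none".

Anders ∩ Priya: 09:00–10:00, 13:00–13:30, 14:30–16:00.
Restricted to 09:30–16:00: 09:30–10:00, 13:00–13:30, 14:30–16:00.
Windows ≥ 60 min: 14:30–16:00.

14:30–16:00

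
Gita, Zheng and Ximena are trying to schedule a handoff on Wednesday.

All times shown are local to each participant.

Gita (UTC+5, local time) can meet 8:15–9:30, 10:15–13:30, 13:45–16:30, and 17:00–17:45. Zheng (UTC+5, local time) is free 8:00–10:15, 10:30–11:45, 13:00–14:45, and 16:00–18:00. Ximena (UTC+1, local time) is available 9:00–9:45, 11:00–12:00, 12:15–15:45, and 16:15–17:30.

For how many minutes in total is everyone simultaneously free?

90 minutes

Gita → UTC: 03:15–04:30, 05:15–08:30, 08:45–11:30, 12:00–12:45.
Zheng → UTC: 03:00–05:15, 05:30–06:45, 08:00–09:45, 11:00–13:00.
Ximena → UTC: 08:00–08:45, 10:00–11:00, 11:15–14:45, 15:15–16:30.
Gita ∩ Zheng: 03:15–04:30, 05:30–06:45, 08:00–08:30, 08:45–09:45, 11:00–11:30, 12:00–12:45.
Gita ∩ Zheng ∩ Ximena: 08:00–08:30, 11:15–11:30, 12:00–12:45.
Total common minutes: 30 + 15 + 45 = 90.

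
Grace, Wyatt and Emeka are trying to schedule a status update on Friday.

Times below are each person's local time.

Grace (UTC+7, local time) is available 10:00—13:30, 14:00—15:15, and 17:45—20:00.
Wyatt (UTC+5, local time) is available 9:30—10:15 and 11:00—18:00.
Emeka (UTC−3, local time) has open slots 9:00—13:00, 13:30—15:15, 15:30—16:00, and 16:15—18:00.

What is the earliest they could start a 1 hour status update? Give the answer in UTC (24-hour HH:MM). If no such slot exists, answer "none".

12:00

Grace → UTC: 03:00–06:30, 07:00–08:15, 10:45–13:00.
Wyatt → UTC: 04:30–05:15, 06:00–13:00.
Emeka → UTC: 12:00–16:00, 16:30–18:15, 18:30–19:00, 19:15–21:00.
Grace ∩ Wyatt: 04:30–05:15, 06:00–06:30, 07:00–08:15, 10:45–13:00.
Grace ∩ Wyatt ∩ Emeka: 12:00–13:00.
Windows ≥ 60 min: 12:00–13:00.
Earliest such window starts at 12:00.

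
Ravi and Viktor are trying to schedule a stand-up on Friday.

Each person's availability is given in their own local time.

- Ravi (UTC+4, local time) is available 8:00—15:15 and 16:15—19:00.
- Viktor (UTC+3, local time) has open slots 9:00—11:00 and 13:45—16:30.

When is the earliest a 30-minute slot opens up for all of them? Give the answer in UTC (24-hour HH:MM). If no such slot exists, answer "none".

06:00

Ravi → UTC: 04:00–11:15, 12:15–15:00.
Viktor → UTC: 06:00–08:00, 10:45–13:30.
Ravi ∩ Viktor: 06:00–08:00, 10:45–11:15, 12:15–13:30.
Windows ≥ 30 min: 06:00–08:00, 10:45–11:15, 12:15–13:30.
Earliest such window starts at 06:00.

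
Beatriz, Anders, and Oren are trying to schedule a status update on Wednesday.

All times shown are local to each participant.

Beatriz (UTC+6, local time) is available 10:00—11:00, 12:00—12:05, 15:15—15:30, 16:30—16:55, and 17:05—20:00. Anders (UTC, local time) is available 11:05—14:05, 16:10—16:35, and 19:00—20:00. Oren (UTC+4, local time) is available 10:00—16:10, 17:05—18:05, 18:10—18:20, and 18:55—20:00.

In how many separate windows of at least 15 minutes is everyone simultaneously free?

2

Beatriz → UTC: 04:00–05:00, 06:00–06:05, 09:15–09:30, 10:30–10:55, 11:05–14:00.
Anders → UTC: 11:05–14:05, 16:10–16:35, 19:00–20:00.
Oren → UTC: 06:00–12:10, 13:05–14:05, 14:10–14:20, 14:55–16:00.
Beatriz ∩ Anders: 11:05–14:00.
Beatriz ∩ Anders ∩ Oren: 11:05–12:10, 13:05–14:00.
Windows ≥ 15 min: 11:05–12:10, 13:05–14:00.
That's 2 windows.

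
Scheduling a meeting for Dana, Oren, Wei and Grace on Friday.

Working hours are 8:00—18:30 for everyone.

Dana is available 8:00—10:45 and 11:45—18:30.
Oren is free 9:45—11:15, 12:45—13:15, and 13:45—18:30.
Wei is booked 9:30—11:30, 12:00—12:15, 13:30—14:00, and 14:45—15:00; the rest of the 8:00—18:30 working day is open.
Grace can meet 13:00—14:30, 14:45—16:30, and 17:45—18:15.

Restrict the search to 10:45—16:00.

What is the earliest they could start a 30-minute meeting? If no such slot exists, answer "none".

14:00

Wei free within 08:00–18:30: 08:00–09:30, 11:30–12:00, 12:15–13:30, 14:00–14:45, 15:00–18:30.
Dana ∩ Oren: 09:45–10:45, 12:45–13:15, 13:45–18:30.
Dana ∩ Oren ∩ Wei: 12:45–13:15, 14:00–14:45, 15:00–18:30.
Dana ∩ Oren ∩ Wei ∩ Grace: 13:00–13:15, 14:00–14:30, 15:00–16:30, 17:45–18:15.
Restricted to 10:45–16:00: 13:00–13:15, 14:00–14:30, 15:00–16:00.
Windows ≥ 30 min: 14:00–14:30, 15:00–16:00.
Earliest such window starts at 14:00.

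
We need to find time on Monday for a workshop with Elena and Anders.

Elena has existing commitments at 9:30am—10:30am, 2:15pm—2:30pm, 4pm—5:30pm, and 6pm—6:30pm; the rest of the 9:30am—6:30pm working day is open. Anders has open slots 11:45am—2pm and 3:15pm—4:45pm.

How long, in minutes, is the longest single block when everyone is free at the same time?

Elena free within 09:30–18:30: 10:30–14:15, 14:30–16:00, 17:30–18:00.
Elena ∩ Anders: 11:45–14:00, 15:15–16:00.
Common window lengths: 135, 45 min; longest is 135.

135 minutes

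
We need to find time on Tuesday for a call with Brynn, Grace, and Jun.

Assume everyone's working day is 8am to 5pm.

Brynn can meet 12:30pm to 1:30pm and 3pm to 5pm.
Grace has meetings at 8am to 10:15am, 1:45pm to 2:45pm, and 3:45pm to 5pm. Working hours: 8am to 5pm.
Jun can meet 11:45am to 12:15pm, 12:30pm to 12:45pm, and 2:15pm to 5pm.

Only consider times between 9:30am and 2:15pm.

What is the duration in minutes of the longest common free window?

Grace free within 08:00–17:00: 10:15–13:45, 14:45–15:45.
Brynn ∩ Grace: 12:30–13:30, 15:00–15:45.
Brynn ∩ Grace ∩ Jun: 12:30–12:45, 15:00–15:45.
Restricted to 09:30–14:15: 12:30–12:45.
Single common window of 15 minutes.

15 minutes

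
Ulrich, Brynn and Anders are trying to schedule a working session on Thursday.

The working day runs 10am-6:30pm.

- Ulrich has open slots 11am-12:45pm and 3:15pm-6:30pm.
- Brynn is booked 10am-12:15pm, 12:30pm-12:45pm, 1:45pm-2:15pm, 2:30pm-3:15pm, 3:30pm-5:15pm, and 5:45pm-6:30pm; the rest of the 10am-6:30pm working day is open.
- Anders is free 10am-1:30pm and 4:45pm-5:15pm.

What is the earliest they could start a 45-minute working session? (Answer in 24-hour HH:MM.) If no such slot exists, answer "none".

none

Brynn free within 10:00–18:30: 12:15–12:30, 12:45–13:45, 14:15–14:30, 15:15–15:30, 17:15–17:45.
Ulrich ∩ Brynn: 12:15–12:30, 15:15–15:30, 17:15–17:45.
Ulrich ∩ Brynn ∩ Anders: 12:15–12:30.
Windows ≥ 45 min: (none).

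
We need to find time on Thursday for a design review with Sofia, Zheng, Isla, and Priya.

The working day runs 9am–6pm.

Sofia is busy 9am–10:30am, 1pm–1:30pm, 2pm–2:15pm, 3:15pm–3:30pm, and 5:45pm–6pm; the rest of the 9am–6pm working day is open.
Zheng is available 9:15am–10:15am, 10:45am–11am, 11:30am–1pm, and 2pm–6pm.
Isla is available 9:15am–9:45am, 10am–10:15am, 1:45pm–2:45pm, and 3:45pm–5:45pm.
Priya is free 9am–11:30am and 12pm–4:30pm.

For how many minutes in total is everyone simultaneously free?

Sofia free within 09:00–18:00: 10:30–13:00, 13:30–14:00, 14:15–15:15, 15:30–17:45.
Sofia ∩ Zheng: 10:45–11:00, 11:30–13:00, 14:15–15:15, 15:30–17:45.
Sofia ∩ Zheng ∩ Isla: 14:15–14:45, 15:45–17:45.
Sofia ∩ Zheng ∩ Isla ∩ Priya: 14:15–14:45, 15:45–16:30.
Total common minutes: 30 + 45 = 75.

75 minutes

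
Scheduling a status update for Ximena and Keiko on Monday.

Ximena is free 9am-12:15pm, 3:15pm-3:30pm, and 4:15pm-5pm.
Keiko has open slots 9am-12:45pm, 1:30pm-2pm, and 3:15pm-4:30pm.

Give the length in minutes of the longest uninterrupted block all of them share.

195 minutes

Ximena ∩ Keiko: 09:00–12:15, 15:15–15:30, 16:15–16:30.
Common window lengths: 195, 15, 15 min; longest is 195.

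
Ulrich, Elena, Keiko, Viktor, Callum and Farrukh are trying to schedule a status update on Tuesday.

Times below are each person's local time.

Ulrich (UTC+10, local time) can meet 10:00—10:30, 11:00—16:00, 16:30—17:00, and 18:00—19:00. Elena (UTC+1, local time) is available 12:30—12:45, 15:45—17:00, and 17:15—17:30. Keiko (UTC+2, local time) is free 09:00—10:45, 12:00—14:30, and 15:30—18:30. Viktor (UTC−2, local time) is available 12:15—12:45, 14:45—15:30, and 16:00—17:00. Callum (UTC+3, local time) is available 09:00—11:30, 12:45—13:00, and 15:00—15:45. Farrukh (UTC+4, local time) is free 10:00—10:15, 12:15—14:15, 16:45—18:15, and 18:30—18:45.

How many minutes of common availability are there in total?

Ulrich → UTC: 00:00–00:30, 01:00–06:00, 06:30–07:00, 08:00–09:00.
Elena → UTC: 11:30–11:45, 14:45–16:00, 16:15–16:30.
Keiko → UTC: 07:00–08:45, 10:00–12:30, 13:30–16:30.
Viktor → UTC: 14:15–14:45, 16:45–17:30, 18:00–19:00.
Callum → UTC: 06:00–08:30, 09:45–10:00, 12:00–12:45.
Farrukh → UTC: 06:00–06:15, 08:15–10:15, 12:45–14:15, 14:30–14:45.
Ulrich ∩ Elena: (none).
Ulrich ∩ Elena ∩ Keiko: (none).
Ulrich ∩ Elena ∩ Keiko ∩ Viktor: (none).
Ulrich ∩ Elena ∩ Keiko ∩ Viktor ∩ Callum: (none).
Ulrich ∩ Elena ∩ Keiko ∩ Viktor ∩ Callum ∩ Farrukh: (none).
Total common minutes: 0.

0 minutes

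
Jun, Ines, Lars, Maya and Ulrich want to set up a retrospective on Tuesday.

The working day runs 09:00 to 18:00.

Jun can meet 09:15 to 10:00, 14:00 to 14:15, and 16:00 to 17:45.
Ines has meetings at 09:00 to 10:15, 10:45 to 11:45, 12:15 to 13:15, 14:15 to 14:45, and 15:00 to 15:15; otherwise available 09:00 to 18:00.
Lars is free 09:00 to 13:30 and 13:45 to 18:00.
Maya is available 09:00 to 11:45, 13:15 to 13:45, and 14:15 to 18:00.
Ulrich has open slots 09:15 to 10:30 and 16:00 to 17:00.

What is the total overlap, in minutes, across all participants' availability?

60 minutes

Ines free within 09:00–18:00: 10:15–10:45, 11:45–12:15, 13:15–14:15, 14:45–15:00, 15:15–18:00.
Jun ∩ Ines: 14:00–14:15, 16:00–17:45.
Jun ∩ Ines ∩ Lars: 14:00–14:15, 16:00–17:45.
Jun ∩ Ines ∩ Lars ∩ Maya: 16:00–17:45.
Jun ∩ Ines ∩ Lars ∩ Maya ∩ Ulrich: 16:00–17:00.
Total common minutes: 60.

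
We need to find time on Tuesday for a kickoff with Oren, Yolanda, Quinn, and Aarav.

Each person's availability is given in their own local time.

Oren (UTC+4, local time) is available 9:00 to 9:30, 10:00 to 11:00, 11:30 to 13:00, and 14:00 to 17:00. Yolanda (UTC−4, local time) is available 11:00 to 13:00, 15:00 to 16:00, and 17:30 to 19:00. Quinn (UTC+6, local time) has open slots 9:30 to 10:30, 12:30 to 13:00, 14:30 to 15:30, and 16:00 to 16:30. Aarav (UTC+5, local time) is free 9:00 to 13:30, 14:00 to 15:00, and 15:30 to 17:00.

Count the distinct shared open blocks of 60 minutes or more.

Oren → UTC: 05:00–05:30, 06:00–07:00, 07:30–09:00, 10:00–13:00.
Yolanda → UTC: 15:00–17:00, 19:00–20:00, 21:30–23:00.
Quinn → UTC: 03:30–04:30, 06:30–07:00, 08:30–09:30, 10:00–10:30.
Aarav → UTC: 04:00–08:30, 09:00–10:00, 10:30–12:00.
Oren ∩ Yolanda: (none).
Oren ∩ Yolanda ∩ Quinn: (none).
Oren ∩ Yolanda ∩ Quinn ∩ Aarav: (none).
Windows ≥ 60 min: (none).
That's 0 windows.

0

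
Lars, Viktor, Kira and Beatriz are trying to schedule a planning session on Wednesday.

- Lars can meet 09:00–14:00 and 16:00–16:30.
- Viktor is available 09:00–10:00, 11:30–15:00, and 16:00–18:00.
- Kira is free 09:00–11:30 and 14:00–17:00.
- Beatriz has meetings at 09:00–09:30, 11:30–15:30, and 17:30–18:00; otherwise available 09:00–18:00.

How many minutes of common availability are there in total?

60 minutes

Beatriz free within 09:00–18:00: 09:30–11:30, 15:30–17:30.
Lars ∩ Viktor: 09:00–10:00, 11:30–14:00, 16:00–16:30.
Lars ∩ Viktor ∩ Kira: 09:00–10:00, 16:00–16:30.
Lars ∩ Viktor ∩ Kira ∩ Beatriz: 09:30–10:00, 16:00–16:30.
Total common minutes: 30 + 30 = 60.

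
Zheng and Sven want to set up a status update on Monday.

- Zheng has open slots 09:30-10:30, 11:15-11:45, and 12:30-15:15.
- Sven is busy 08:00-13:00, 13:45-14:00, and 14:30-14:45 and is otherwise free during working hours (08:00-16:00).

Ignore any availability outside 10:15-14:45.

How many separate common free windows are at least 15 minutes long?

Sven free within 08:00–16:00: 13:00–13:45, 14:00–14:30, 14:45–16:00.
Zheng ∩ Sven: 13:00–13:45, 14:00–14:30, 14:45–15:15.
Restricted to 10:15–14:45: 13:00–13:45, 14:00–14:30.
Windows ≥ 15 min: 13:00–13:45, 14:00–14:30.
That's 2 windows.

2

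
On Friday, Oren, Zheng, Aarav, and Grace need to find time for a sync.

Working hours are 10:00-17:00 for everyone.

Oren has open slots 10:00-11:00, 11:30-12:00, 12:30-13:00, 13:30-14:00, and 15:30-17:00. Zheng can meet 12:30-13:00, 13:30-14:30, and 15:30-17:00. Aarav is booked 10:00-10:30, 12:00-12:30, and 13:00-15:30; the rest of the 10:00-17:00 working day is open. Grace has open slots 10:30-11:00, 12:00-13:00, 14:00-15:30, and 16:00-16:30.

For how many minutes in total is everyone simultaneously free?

60 minutes

Aarav free within 10:00–17:00: 10:30–12:00, 12:30–13:00, 15:30–17:00.
Oren ∩ Zheng: 12:30–13:00, 13:30–14:00, 15:30–17:00.
Oren ∩ Zheng ∩ Aarav: 12:30–13:00, 15:30–17:00.
Oren ∩ Zheng ∩ Aarav ∩ Grace: 12:30–13:00, 16:00–16:30.
Total common minutes: 30 + 30 = 60.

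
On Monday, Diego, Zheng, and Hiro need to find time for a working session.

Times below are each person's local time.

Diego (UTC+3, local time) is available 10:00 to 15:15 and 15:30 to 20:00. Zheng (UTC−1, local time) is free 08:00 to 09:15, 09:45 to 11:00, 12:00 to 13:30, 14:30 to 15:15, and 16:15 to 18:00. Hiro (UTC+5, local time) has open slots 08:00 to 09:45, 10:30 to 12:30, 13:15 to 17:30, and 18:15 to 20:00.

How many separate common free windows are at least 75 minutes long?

3

Diego → UTC: 07:00–12:15, 12:30–17:00.
Zheng → UTC: 09:00–10:15, 10:45–12:00, 13:00–14:30, 15:30–16:15, 17:15–19:00.
Hiro → UTC: 03:00–04:45, 05:30–07:30, 08:15–12:30, 13:15–15:00.
Diego ∩ Zheng: 09:00–10:15, 10:45–12:00, 13:00–14:30, 15:30–16:15.
Diego ∩ Zheng ∩ Hiro: 09:00–10:15, 10:45–12:00, 13:15–14:30.
Windows ≥ 75 min: 09:00–10:15, 10:45–12:00, 13:15–14:30.
That's 3 windows.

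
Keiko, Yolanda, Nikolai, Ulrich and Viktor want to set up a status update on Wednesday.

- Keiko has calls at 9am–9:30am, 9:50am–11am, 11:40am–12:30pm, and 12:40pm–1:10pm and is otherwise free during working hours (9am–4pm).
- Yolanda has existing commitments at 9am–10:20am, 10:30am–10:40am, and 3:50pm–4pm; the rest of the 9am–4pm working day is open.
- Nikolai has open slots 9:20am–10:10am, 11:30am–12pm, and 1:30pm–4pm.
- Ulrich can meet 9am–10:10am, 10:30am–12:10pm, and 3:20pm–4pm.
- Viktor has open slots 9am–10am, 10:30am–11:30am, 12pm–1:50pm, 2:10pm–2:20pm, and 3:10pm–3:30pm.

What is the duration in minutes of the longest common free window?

10 minutes

Keiko free within 09:00–16:00: 09:30–09:50, 11:00–11:40, 12:30–12:40, 13:10–16:00.
Yolanda free within 09:00–16:00: 10:20–10:30, 10:40–15:50.
Keiko ∩ Yolanda: 11:00–11:40, 12:30–12:40, 13:10–15:50.
Keiko ∩ Yolanda ∩ Nikolai: 11:30–11:40, 13:30–15:50.
Keiko ∩ Yolanda ∩ Nikolai ∩ Ulrich: 11:30–11:40, 15:20–15:50.
Keiko ∩ Yolanda ∩ Nikolai ∩ Ulrich ∩ Viktor: 15:20–15:30.
Single common window of 10 minutes.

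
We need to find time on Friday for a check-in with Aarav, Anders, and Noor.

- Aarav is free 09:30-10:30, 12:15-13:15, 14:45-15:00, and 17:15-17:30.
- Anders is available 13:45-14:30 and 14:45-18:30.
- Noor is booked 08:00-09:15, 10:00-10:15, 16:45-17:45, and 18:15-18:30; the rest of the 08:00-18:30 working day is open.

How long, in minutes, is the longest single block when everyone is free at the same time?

15 minutes

Noor free within 08:00–18:30: 09:15–10:00, 10:15–16:45, 17:45–18:15.
Aarav ∩ Anders: 14:45–15:00, 17:15–17:30.
Aarav ∩ Anders ∩ Noor: 14:45–15:00.
Single common window of 15 minutes.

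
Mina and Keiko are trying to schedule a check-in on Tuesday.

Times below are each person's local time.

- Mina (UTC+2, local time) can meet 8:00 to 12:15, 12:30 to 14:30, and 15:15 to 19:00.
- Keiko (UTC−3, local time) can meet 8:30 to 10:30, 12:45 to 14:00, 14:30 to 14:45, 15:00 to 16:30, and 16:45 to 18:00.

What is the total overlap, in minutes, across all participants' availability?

Mina → UTC: 06:00–10:15, 10:30–12:30, 13:15–17:00.
Keiko → UTC: 11:30–13:30, 15:45–17:00, 17:30–17:45, 18:00–19:30, 19:45–21:00.
Mina ∩ Keiko: 11:30–12:30, 13:15–13:30, 15:45–17:00.
Total common minutes: 60 + 15 + 75 = 150.

150 minutes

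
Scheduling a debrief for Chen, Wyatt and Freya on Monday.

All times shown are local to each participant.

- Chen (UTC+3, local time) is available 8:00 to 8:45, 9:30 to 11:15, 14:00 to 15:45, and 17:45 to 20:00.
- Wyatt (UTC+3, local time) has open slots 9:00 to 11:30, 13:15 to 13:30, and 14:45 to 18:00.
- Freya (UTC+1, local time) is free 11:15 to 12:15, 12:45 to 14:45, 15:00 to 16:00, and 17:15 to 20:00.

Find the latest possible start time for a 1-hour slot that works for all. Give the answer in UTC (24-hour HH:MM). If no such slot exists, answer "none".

Chen → UTC: 05:00–05:45, 06:30–08:15, 11:00–12:45, 14:45–17:00.
Wyatt → UTC: 06:00–08:30, 10:15–10:30, 11:45–15:00.
Freya → UTC: 10:15–11:15, 11:45–13:45, 14:00–15:00, 16:15–19:00.
Chen ∩ Wyatt: 06:30–08:15, 11:45–12:45, 14:45–15:00.
Chen ∩ Wyatt ∩ Freya: 11:45–12:45, 14:45–15:00.
Windows ≥ 60 min: 11:45–12:45.
Latest start in the last window 11:45–12:45 is 12:45 − 60 min = 11:45.

11:45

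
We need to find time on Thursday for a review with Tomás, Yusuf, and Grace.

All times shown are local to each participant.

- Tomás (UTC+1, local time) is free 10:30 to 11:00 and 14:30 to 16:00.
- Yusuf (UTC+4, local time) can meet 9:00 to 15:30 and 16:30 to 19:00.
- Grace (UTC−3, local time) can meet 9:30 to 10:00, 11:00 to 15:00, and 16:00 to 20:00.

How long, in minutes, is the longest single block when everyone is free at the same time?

Tomás → UTC: 09:30–10:00, 13:30–15:00.
Yusuf → UTC: 05:00–11:30, 12:30–15:00.
Grace → UTC: 12:30–13:00, 14:00–18:00, 19:00–23:00.
Tomás ∩ Yusuf: 09:30–10:00, 13:30–15:00.
Tomás ∩ Yusuf ∩ Grace: 14:00–15:00.
Single common window of 60 minutes.

60 minutes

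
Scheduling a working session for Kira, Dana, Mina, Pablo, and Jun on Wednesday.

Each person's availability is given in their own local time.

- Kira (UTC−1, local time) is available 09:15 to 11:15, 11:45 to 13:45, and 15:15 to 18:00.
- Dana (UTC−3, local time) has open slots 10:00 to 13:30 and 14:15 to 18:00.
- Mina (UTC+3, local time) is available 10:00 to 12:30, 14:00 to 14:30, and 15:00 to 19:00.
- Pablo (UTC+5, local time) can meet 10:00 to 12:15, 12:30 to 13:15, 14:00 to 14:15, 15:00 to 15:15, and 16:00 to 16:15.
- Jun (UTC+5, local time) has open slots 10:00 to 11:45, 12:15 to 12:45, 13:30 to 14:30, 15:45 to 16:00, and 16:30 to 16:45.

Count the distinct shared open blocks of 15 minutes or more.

Kira → UTC: 10:15–12:15, 12:45–14:45, 16:15–19:00.
Dana → UTC: 13:00–16:30, 17:15–21:00.
Mina → UTC: 07:00–09:30, 11:00–11:30, 12:00–16:00.
Pablo → UTC: 05:00–07:15, 07:30–08:15, 09:00–09:15, 10:00–10:15, 11:00–11:15.
Jun → UTC: 05:00–06:45, 07:15–07:45, 08:30–09:30, 10:45–11:00, 11:30–11:45.
Kira ∩ Dana: 13:00–14:45, 16:15–16:30, 17:15–19:00.
Kira ∩ Dana ∩ Mina: 13:00–14:45.
Kira ∩ Dana ∩ Mina ∩ Pablo: (none).
Kira ∩ Dana ∩ Mina ∩ Pablo ∩ Jun: (none).
Windows ≥ 15 min: (none).
That's 0 windows.

0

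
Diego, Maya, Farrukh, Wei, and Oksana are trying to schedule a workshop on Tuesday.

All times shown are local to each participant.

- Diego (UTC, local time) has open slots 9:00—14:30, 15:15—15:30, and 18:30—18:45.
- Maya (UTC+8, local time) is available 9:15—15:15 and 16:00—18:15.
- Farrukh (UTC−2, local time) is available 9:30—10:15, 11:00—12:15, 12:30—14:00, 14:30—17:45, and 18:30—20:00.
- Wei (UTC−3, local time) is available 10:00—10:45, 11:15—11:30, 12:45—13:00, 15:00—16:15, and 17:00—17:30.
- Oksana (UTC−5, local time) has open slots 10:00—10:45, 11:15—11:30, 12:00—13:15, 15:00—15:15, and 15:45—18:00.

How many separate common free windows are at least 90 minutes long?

0

Diego → UTC: 09:00–14:30, 15:15–15:30, 18:30–18:45.
Maya → UTC: 01:15–07:15, 08:00–10:15.
Farrukh → UTC: 11:30–12:15, 13:00–14:15, 14:30–16:00, 16:30–19:45, 20:30–22:00.
Wei → UTC: 13:00–13:45, 14:15–14:30, 15:45–16:00, 18:00–19:15, 20:00–20:30.
Oksana → UTC: 15:00–15:45, 16:15–16:30, 17:00–18:15, 20:00–20:15, 20:45–23:00.
Diego ∩ Maya: 09:00–10:15.
Diego ∩ Maya ∩ Farrukh: (none).
Diego ∩ Maya ∩ Farrukh ∩ Wei: (none).
Diego ∩ Maya ∩ Farrukh ∩ Wei ∩ Oksana: (none).
Windows ≥ 90 min: (none).
That's 0 windows.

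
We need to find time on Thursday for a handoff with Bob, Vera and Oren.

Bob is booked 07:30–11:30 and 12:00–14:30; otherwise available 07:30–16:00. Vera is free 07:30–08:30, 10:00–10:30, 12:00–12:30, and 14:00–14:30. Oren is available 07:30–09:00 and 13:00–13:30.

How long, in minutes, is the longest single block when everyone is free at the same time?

0 minutes

Bob free within 07:30–16:00: 11:30–12:00, 14:30–16:00.
Bob ∩ Vera: (none).
Bob ∩ Vera ∩ Oren: (none).
No common window.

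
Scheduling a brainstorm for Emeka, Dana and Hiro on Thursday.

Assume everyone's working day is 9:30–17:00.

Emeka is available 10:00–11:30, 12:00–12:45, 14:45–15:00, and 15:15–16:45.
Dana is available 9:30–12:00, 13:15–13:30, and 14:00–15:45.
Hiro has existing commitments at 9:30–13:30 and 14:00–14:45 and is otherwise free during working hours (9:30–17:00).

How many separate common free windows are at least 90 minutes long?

Hiro free within 09:30–17:00: 13:30–14:00, 14:45–17:00.
Emeka ∩ Dana: 10:00–11:30, 14:45–15:00, 15:15–15:45.
Emeka ∩ Dana ∩ Hiro: 14:45–15:00, 15:15–15:45.
Windows ≥ 90 min: (none).
That's 0 windows.

0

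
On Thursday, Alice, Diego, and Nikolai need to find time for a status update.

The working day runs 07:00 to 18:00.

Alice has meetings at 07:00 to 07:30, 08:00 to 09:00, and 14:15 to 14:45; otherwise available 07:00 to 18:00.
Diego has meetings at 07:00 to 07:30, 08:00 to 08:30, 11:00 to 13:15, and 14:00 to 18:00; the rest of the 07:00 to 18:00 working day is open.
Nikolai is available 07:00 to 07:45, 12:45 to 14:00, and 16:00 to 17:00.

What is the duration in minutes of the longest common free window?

Alice free within 07:00–18:00: 07:30–08:00, 09:00–14:15, 14:45–18:00.
Diego free within 07:00–18:00: 07:30–08:00, 08:30–11:00, 13:15–14:00.
Alice ∩ Diego: 07:30–08:00, 09:00–11:00, 13:15–14:00.
Alice ∩ Diego ∩ Nikolai: 07:30–07:45, 13:15–14:00.
Common window lengths: 15, 45 min; longest is 45.

45 minutes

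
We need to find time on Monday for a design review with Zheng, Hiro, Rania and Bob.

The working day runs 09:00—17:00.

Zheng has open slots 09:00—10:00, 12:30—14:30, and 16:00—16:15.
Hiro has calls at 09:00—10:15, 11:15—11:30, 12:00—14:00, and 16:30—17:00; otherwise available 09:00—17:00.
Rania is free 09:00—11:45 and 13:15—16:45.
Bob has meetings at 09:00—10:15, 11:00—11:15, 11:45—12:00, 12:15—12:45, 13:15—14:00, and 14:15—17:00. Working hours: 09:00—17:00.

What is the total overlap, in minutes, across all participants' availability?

Hiro free within 09:00–17:00: 10:15–11:15, 11:30–12:00, 14:00–16:30.
Bob free within 09:00–17:00: 10:15–11:00, 11:15–11:45, 12:00–12:15, 12:45–13:15, 14:00–14:15.
Zheng ∩ Hiro: 14:00–14:30, 16:00–16:15.
Zheng ∩ Hiro ∩ Rania: 14:00–14:30, 16:00–16:15.
Zheng ∩ Hiro ∩ Rania ∩ Bob: 14:00–14:15.
Total common minutes: 15.

15 minutes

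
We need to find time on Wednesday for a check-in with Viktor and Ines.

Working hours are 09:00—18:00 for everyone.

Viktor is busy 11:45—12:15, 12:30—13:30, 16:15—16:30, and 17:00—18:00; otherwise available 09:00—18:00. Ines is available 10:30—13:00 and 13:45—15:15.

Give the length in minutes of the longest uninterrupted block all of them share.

Viktor free within 09:00–18:00: 09:00–11:45, 12:15–12:30, 13:30–16:15, 16:30–17:00.
Viktor ∩ Ines: 10:30–11:45, 12:15–12:30, 13:45–15:15.
Common window lengths: 75, 15, 90 min; longest is 90.

90 minutes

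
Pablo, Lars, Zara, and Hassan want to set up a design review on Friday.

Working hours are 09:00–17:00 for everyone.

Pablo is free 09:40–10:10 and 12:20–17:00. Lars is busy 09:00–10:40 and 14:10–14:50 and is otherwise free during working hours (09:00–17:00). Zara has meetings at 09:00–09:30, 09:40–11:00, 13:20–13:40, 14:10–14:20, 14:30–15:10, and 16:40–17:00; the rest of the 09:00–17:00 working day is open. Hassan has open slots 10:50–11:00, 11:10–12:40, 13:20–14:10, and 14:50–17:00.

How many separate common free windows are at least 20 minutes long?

3

Lars free within 09:00–17:00: 10:40–14:10, 14:50–17:00.
Zara free within 09:00–17:00: 09:30–09:40, 11:00–13:20, 13:40–14:10, 14:20–14:30, 15:10–16:40.
Pablo ∩ Lars: 12:20–14:10, 14:50–17:00.
Pablo ∩ Lars ∩ Zara: 12:20–13:20, 13:40–14:10, 15:10–16:40.
Pablo ∩ Lars ∩ Zara ∩ Hassan: 12:20–12:40, 13:40–14:10, 15:10–16:40.
Windows ≥ 20 min: 12:20–12:40, 13:40–14:10, 15:10–16:40.
That's 3 windows.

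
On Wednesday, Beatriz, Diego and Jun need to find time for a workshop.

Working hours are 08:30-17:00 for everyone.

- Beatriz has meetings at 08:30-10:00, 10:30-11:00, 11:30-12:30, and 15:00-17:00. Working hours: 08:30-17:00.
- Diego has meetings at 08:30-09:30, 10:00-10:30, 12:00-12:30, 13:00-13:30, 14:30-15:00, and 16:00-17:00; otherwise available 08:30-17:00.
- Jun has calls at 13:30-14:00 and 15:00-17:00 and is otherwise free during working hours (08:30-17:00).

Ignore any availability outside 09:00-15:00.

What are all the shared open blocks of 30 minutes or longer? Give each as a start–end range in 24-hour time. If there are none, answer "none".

Beatriz free within 08:30–17:00: 10:00–10:30, 11:00–11:30, 12:30–15:00.
Diego free within 08:30–17:00: 09:30–10:00, 10:30–12:00, 12:30–13:00, 13:30–14:30, 15:00–16:00.
Jun free within 08:30–17:00: 08:30–13:30, 14:00–15:00.
Beatriz ∩ Diego: 11:00–11:30, 12:30–13:00, 13:30–14:30.
Beatriz ∩ Diego ∩ Jun: 11:00–11:30, 12:30–13:00, 14:00–14:30.
Restricted to 09:00–15:00: 11:00–11:30, 12:30–13:00, 14:00–14:30.
Windows ≥ 30 min: 11:00–11:30, 12:30–13:00, 14:00–14:30.

11:00–11:30, 12:30–13:00, 14:00–14:30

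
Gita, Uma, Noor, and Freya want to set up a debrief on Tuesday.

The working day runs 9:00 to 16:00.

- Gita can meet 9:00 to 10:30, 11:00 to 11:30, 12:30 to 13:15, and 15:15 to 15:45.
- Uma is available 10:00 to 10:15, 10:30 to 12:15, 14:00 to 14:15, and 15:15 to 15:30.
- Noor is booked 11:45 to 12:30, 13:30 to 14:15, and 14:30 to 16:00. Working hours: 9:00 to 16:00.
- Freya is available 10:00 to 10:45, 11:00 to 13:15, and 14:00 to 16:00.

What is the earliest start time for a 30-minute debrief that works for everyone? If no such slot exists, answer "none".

11:00

Noor free within 09:00–16:00: 09:00–11:45, 12:30–13:30, 14:15–14:30.
Gita ∩ Uma: 10:00–10:15, 11:00–11:30, 15:15–15:30.
Gita ∩ Uma ∩ Noor: 10:00–10:15, 11:00–11:30.
Gita ∩ Uma ∩ Noor ∩ Freya: 10:00–10:15, 11:00–11:30.
Windows ≥ 30 min: 11:00–11:30.
Earliest such window starts at 11:00.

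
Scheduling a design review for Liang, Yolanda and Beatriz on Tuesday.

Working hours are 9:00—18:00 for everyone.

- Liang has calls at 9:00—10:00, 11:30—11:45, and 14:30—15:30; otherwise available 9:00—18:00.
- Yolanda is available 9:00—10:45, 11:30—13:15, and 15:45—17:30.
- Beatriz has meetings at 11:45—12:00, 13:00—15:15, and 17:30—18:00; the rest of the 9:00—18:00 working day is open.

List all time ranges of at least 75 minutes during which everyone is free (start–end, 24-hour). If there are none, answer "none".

15:45–17:30

Liang free within 09:00–18:00: 10:00–11:30, 11:45–14:30, 15:30–18:00.
Beatriz free within 09:00–18:00: 09:00–11:45, 12:00–13:00, 15:15–17:30.
Liang ∩ Yolanda: 10:00–10:45, 11:45–13:15, 15:45–17:30.
Liang ∩ Yolanda ∩ Beatriz: 10:00–10:45, 12:00–13:00, 15:45–17:30.
Windows ≥ 75 min: 15:45–17:30.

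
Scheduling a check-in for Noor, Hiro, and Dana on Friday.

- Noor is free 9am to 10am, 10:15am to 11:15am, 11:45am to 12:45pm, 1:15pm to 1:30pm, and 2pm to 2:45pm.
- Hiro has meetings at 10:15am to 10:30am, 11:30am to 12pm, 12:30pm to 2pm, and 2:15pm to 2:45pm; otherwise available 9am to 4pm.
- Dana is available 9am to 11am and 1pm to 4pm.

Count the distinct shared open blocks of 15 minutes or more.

Hiro free within 09:00–16:00: 09:00–10:15, 10:30–11:30, 12:00–12:30, 14:00–14:15, 14:45–16:00.
Noor ∩ Hiro: 09:00–10:00, 10:30–11:15, 12:00–12:30, 14:00–14:15.
Noor ∩ Hiro ∩ Dana: 09:00–10:00, 10:30–11:00, 14:00–14:15.
Windows ≥ 15 min: 09:00–10:00, 10:30–11:00, 14:00–14:15.
That's 3 windows.

3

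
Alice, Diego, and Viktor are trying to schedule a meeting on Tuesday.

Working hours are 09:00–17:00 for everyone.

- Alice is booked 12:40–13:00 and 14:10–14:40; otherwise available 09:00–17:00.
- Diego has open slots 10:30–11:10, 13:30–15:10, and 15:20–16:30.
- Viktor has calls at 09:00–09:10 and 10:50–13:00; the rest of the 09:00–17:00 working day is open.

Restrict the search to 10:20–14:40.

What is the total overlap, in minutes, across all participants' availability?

60 minutes

Alice free within 09:00–17:00: 09:00–12:40, 13:00–14:10, 14:40–17:00.
Viktor free within 09:00–17:00: 09:10–10:50, 13:00–17:00.
Alice ∩ Diego: 10:30–11:10, 13:30–14:10, 14:40–15:10, 15:20–16:30.
Alice ∩ Diego ∩ Viktor: 10:30–10:50, 13:30–14:10, 14:40–15:10, 15:20–16:30.
Restricted to 10:20–14:40: 10:30–10:50, 13:30–14:10.
Total common minutes: 20 + 40 = 60.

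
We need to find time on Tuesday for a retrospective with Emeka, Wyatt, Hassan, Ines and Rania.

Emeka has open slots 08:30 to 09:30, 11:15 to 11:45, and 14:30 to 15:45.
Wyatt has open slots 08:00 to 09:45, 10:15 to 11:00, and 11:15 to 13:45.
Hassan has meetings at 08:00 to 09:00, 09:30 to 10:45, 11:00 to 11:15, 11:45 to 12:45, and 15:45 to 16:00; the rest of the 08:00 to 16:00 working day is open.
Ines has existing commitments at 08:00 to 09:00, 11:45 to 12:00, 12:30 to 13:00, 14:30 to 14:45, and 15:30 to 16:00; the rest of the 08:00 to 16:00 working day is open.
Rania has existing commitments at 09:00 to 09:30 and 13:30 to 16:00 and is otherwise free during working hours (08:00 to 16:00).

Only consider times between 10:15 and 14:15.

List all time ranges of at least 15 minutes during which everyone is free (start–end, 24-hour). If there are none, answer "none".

11:15–11:45

Hassan free within 08:00–16:00: 09:00–09:30, 10:45–11:00, 11:15–11:45, 12:45–15:45.
Ines free within 08:00–16:00: 09:00–11:45, 12:00–12:30, 13:00–14:30, 14:45–15:30.
Rania free within 08:00–16:00: 08:00–09:00, 09:30–13:30.
Emeka ∩ Wyatt: 08:30–09:30, 11:15–11:45.
Emeka ∩ Wyatt ∩ Hassan: 09:00–09:30, 11:15–11:45.
Emeka ∩ Wyatt ∩ Hassan ∩ Ines: 09:00–09:30, 11:15–11:45.
Emeka ∩ Wyatt ∩ Hassan ∩ Ines ∩ Rania: 11:15–11:45.
Restricted to 10:15–14:15: 11:15–11:45.
Windows ≥ 15 min: 11:15–11:45.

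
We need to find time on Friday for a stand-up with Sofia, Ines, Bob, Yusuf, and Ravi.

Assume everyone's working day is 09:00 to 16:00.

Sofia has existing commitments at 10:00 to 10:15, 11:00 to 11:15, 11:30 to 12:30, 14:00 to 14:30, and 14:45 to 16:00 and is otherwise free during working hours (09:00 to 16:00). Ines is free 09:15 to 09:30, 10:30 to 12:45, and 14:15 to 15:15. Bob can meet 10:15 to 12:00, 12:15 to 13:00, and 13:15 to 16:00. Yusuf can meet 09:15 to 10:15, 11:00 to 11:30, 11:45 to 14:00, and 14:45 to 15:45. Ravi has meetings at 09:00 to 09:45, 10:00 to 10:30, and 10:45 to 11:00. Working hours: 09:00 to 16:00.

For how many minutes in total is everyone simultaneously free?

30 minutes

Sofia free within 09:00–16:00: 09:00–10:00, 10:15–11:00, 11:15–11:30, 12:30–14:00, 14:30–14:45.
Ravi free within 09:00–16:00: 09:45–10:00, 10:30–10:45, 11:00–16:00.
Sofia ∩ Ines: 09:15–09:30, 10:30–11:00, 11:15–11:30, 12:30–12:45, 14:30–14:45.
Sofia ∩ Ines ∩ Bob: 10:30–11:00, 11:15–11:30, 12:30–12:45, 14:30–14:45.
Sofia ∩ Ines ∩ Bob ∩ Yusuf: 11:15–11:30, 12:30–12:45.
Sofia ∩ Ines ∩ Bob ∩ Yusuf ∩ Ravi: 11:15–11:30, 12:30–12:45.
Total common minutes: 15 + 15 = 30.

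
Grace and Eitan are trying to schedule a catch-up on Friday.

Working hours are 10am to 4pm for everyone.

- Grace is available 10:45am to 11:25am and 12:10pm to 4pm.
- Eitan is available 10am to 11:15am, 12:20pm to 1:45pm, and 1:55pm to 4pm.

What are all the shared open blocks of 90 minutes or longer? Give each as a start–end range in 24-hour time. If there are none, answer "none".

13:55–16:00

Grace ∩ Eitan: 10:45–11:15, 12:20–13:45, 13:55–16:00.
Windows ≥ 90 min: 13:55–16:00.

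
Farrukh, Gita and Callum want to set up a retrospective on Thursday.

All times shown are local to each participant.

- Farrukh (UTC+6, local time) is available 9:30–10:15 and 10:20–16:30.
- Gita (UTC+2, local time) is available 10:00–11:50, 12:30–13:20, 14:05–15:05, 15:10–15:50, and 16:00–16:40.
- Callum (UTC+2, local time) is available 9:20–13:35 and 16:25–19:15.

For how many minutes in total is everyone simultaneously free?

110 minutes

Farrukh → UTC: 03:30–04:15, 04:20–10:30.
Gita → UTC: 08:00–09:50, 10:30–11:20, 12:05–13:05, 13:10–13:50, 14:00–14:40.
Callum → UTC: 07:20–11:35, 14:25–17:15.
Farrukh ∩ Gita: 08:00–09:50.
Farrukh ∩ Gita ∩ Callum: 08:00–09:50.
Total common minutes: 110.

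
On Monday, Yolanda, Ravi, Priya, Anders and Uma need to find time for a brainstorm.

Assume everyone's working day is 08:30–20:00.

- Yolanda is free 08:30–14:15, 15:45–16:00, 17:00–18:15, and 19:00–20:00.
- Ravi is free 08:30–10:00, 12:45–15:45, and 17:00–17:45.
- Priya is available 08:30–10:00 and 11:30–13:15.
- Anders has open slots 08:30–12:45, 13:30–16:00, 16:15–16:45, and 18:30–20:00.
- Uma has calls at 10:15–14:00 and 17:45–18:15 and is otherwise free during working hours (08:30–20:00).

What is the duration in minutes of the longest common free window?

90 minutes

Uma free within 08:30–20:00: 08:30–10:15, 14:00–17:45, 18:15–20:00.
Yolanda ∩ Ravi: 08:30–10:00, 12:45–14:15, 17:00–17:45.
Yolanda ∩ Ravi ∩ Priya: 08:30–10:00, 12:45–13:15.
Yolanda ∩ Ravi ∩ Priya ∩ Anders: 08:30–10:00.
Yolanda ∩ Ravi ∩ Priya ∩ Anders ∩ Uma: 08:30–10:00.
Single common window of 90 minutes.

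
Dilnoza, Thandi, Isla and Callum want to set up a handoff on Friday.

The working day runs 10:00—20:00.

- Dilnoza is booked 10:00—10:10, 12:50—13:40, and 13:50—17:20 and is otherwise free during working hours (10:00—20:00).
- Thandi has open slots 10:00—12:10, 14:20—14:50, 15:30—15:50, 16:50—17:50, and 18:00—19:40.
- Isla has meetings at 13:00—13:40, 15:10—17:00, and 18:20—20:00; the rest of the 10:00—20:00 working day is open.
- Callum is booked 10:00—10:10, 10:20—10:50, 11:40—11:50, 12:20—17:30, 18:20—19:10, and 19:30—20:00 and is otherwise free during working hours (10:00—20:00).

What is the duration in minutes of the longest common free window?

Dilnoza free within 10:00–20:00: 10:10–12:50, 13:40–13:50, 17:20–20:00.
Isla free within 10:00–20:00: 10:00–13:00, 13:40–15:10, 17:00–18:20.
Callum free within 10:00–20:00: 10:10–10:20, 10:50–11:40, 11:50–12:20, 17:30–18:20, 19:10–19:30.
Dilnoza ∩ Thandi: 10:10–12:10, 17:20–17:50, 18:00–19:40.
Dilnoza ∩ Thandi ∩ Isla: 10:10–12:10, 17:20–17:50, 18:00–18:20.
Dilnoza ∩ Thandi ∩ Isla ∩ Callum: 10:10–10:20, 10:50–11:40, 11:50–12:10, 17:30–17:50, 18:00–18:20.
Common window lengths: 10, 50, 20, 20, 20 min; longest is 50.

50 minutes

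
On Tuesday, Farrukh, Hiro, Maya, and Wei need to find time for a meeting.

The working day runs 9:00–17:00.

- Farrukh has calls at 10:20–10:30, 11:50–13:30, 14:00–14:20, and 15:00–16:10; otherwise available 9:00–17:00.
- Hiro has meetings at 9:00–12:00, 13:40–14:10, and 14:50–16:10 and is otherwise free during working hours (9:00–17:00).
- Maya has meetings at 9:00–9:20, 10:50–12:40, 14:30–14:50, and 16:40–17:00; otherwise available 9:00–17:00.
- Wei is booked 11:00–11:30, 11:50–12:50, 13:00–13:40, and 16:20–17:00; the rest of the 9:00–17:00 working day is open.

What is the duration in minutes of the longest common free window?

10 minutes

Farrukh free within 09:00–17:00: 09:00–10:20, 10:30–11:50, 13:30–14:00, 14:20–15:00, 16:10–17:00.
Hiro free within 09:00–17:00: 12:00–13:40, 14:10–14:50, 16:10–17:00.
Maya free within 09:00–17:00: 09:20–10:50, 12:40–14:30, 14:50–16:40.
Wei free within 09:00–17:00: 09:00–11:00, 11:30–11:50, 12:50–13:00, 13:40–16:20.
Farrukh ∩ Hiro: 13:30–13:40, 14:20–14:50, 16:10–17:00.
Farrukh ∩ Hiro ∩ Maya: 13:30–13:40, 14:20–14:30, 16:10–16:40.
Farrukh ∩ Hiro ∩ Maya ∩ Wei: 14:20–14:30, 16:10–16:20.
Common window lengths: 10, 10 min; longest is 10.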